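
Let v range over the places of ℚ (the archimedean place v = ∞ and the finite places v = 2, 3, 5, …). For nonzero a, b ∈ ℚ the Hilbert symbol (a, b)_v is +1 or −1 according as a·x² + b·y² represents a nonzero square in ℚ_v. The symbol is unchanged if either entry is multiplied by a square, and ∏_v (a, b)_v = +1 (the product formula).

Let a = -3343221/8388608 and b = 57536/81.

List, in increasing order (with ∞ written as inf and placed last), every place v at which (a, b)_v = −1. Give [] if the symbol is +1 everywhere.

[3, 7]

(a, b) ≡ (-42, 899) mod (ℚ^×)²; places V = {2, 3, 7, 19, 29, 31, ∞}.
(a,b)_2: α=-23, β=6; u≡3, v≡3 (mod 8); ε(u)ε(v)=1·1, αω(v)=-23·1, βω(u)=6·1; sum ≡ 0  ⇒  +1.
(a,b)_7: α=3, u≡1; β=0, v≡6 (mod 7); (1|7)=+1, (6|7)=-1; sign (−1)^0·+1^0·-1^3 = -1.
(a,b)_31: α=0, u≡20; β=1, v≡21 (mod 31); (20|31)=+1, (21|31)=-1; sign (−1)^0·+1^1·-1^0 = +1.
(a,b)_3: α=3, u≡1; β=-4, v≡2 (mod 3); (1|3)=+1, (2|3)=-1; sign (−1)^0·+1^-4·-1^3 = -1.
(a,b)_∞: sgn(-42)=−, sgn(899)=+, so +1.
(a,b)_19: α=2, u≡14; β=0, v≡16 (mod 19); (14|19)=-1, (16|19)=+1; sign (−1)^0·-1^0·+1^2 = +1.
(a,b)_29: α=0, u≡16; β=1, v≡27 (mod 29); (16|29)=+1, (27|29)=-1; sign (−1)^0·+1^1·-1^0 = +1.
(-42, 899 / ℚ) ramifies at {3, 7}: a division algebra.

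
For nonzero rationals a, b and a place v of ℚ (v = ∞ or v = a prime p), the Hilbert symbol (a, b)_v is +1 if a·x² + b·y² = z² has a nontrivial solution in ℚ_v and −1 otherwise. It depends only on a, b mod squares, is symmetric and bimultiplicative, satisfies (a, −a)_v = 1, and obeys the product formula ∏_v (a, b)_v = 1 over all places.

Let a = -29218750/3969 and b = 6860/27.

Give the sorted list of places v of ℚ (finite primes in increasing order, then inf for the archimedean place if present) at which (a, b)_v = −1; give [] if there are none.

Mod squares: a ≡ -1870, b ≡ 105. Check v ∈ {∞, 2, 3, 5, 7, 11, 17}.
v=7: a=7^-2·(≡5), b=7^3·(≡1) mod 7; (5|7)=-1, (1|7)=+1; (−1)^{-2·3·3}·(-1)^3·(+1)^-2 = -1.
v=17: a=17^1·(≡15), b=17^0·(≡6) mod 17; (15|17)=+1, (6|17)=-1; (−1)^{1·0·8}·(+1)^0·(-1)^1 = -1.
v=11: a=11^1·(≡7), b=11^0·(≡8) mod 11; (7|11)=-1, (8|11)=-1; (−1)^{1·0·5}·(-1)^0·(-1)^1 = -1.
v=∞: -1870 < 0 and 105 > 0  ⇒  (a,b)_∞ = +1.
v=5: a=5^7·(≡4), b=5^1·(≡1) mod 5; (4|5)=+1, (1|5)=+1; (−1)^{7·1·2}·(+1)^1·(+1)^7 = +1.
v=3: a=3^-4·(≡2), b=3^-3·(≡2) mod 3; (2|3)=-1, (2|3)=-1; (−1)^{-4·-3·1}·(-1)^-3·(-1)^-4 = -1.
v=2: v_2(a)=1, v_2(b)=2; units ≡ 1, 1 (mod 8); ε·ε+αω+βω = 0·0+1·0+2·0 ≡ 0  ⇒  (a,b)_2 = +1.
Ram(-1870, 105) = {3, 7, 11, 17}; no ℚ_3-point on the conic.

[3, 7, 11, 17]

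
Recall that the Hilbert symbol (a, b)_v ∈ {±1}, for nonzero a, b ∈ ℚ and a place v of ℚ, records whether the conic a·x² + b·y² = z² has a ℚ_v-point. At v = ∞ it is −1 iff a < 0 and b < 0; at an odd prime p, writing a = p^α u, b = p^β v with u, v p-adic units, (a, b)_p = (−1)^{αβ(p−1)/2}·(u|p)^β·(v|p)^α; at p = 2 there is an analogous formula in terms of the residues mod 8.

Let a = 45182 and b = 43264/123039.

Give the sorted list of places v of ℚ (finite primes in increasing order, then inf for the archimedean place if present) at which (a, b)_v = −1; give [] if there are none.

[2, 19, 29, 31]

(a, b) ≡ (45182, 31) mod (ℚ^×)²; places V = {2, 3, 7, 13, 19, 29, 31, 41, ∞}.
(a,b)_7: α=0, u≡4; β=-2, v≡5 (mod 7); (4|7)=+1, (5|7)=-1; sign (−1)^0·+1^-2·-1^0 = +1.
(a,b)_19: α=1, u≡3; β=0, v≡15 (mod 19); (3|19)=-1, (15|19)=-1; sign (−1)^0·-1^0·-1^1 = -1.
(a,b)_31: α=0, u≡15; β=-1, v≡19 (mod 31); (15|31)=-1, (19|31)=+1; sign (−1)^0·-1^-1·+1^0 = -1.
(a,b)_41: α=1, u≡36; β=0, v≡16 (mod 41); (36|41)=+1, (16|41)=+1; sign (−1)^0·+1^0·+1^1 = +1.
(a,b)_3: α=0, u≡2; β=-4, v≡1 (mod 3); (2|3)=-1, (1|3)=+1; sign (−1)^0·-1^-4·+1^0 = +1.
(a,b)_∞: sgn(45182)=+, sgn(31)=+, so +1.
(a,b)_13: α=0, u≡7; β=2, v≡5 (mod 13); (7|13)=-1, (5|13)=-1; sign (−1)^0·-1^2·-1^0 = +1.
(a,b)_2: α=1, β=8; u≡7, v≡7 (mod 8); ε(u)ε(v)=1·1, αω(v)=1·0, βω(u)=8·0; sum ≡ 1  ⇒  -1.
(a,b)_29: α=1, u≡21; β=0, v≡15 (mod 29); (21|29)=-1, (15|29)=-1; sign (−1)^0·-1^0·-1^1 = -1.
Ram(45182, 31) = {2, 19, 29, 31}; no ℚ_2-point on the conic.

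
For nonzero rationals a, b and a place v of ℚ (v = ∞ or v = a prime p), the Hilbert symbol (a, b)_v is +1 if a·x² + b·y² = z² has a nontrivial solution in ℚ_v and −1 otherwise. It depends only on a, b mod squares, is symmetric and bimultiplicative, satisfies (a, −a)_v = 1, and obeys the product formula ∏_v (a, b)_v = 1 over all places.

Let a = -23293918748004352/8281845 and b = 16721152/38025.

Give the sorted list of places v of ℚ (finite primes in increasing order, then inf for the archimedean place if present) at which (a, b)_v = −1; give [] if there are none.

[5, 43]

Mod squares: a ≡ -6665, b ≡ 1333. Check v ∈ {∞, 2, 3, 5, 7, 11, 13, 31, 43}.
v=31: a=31^3·(≡5), b=31^1·(≡11) mod 31; (5|31)=+1, (11|31)=-1; (−1)^{3·1·15}·(+1)^1·(-1)^3 = +1.
v=7: a=7^4·(≡3), b=7^2·(≡5) mod 7; (3|7)=-1, (5|7)=-1; (−1)^{4·2·3}·(-1)^2·(-1)^4 = +1.
v=5: a=5^-1·(≡2), b=5^-2·(≡2) mod 5; (2|5)=-1, (2|5)=-1; (−1)^{-1·-2·2}·(-1)^-2·(-1)^-1 = -1.
v=43: a=43^3·(≡36), b=43^1·(≡21) mod 43; (36|43)=+1, (21|43)=+1; (−1)^{3·1·21}·(+1)^1·(+1)^3 = -1.
v=3: a=3^-4·(≡1), b=3^-2·(≡1) mod 3; (1|3)=+1, (1|3)=+1; (−1)^{-4·-2·1}·(+1)^-2·(+1)^-4 = +1.
v=13: a=13^-2·(≡9), b=13^-2·(≡8) mod 13; (9|13)=+1, (8|13)=-1; (−1)^{-2·-2·6}·(+1)^-2·(-1)^-2 = +1.
v=∞: -6665 < 0 and 1333 > 0  ⇒  (a,b)_∞ = +1.
v=2: v_2(a)=12, v_2(b)=8; units ≡ 7, 5 (mod 8); ε·ε+αω+βω = 1·0+12·1+8·0 ≡ 0  ⇒  (a,b)_2 = +1.
v=11: a=11^-2·(≡1), b=11^0·(≡7) mod 11; (1|11)=+1, (7|11)=-1; (−1)^{-2·0·5}·(+1)^0·(-1)^-2 = +1.
(-6665, 1333 / ℚ) ramifies at {5, 43}: a division algebra.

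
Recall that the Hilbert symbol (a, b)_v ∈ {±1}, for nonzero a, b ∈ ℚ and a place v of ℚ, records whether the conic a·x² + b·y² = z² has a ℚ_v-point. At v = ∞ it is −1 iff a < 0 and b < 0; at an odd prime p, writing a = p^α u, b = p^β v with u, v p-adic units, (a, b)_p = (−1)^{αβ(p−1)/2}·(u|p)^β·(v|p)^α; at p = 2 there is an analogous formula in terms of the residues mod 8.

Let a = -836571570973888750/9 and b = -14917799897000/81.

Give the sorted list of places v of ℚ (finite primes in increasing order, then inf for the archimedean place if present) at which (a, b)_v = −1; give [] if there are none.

Mod squares: a ≡ -665038, b ≡ -149177998970. Check v ∈ {∞, 2, 3, 5, 7, 11, 13, 17, 19, 29, 37, 43}.
v=19: a=19^1·(≡10), b=19^1·(≡15) mod 19; (10|19)=-1, (15|19)=-1; (−1)^{1·1·9}·(-1)^1·(-1)^1 = -1.
v=11: a=11^1·(≡5), b=11^1·(≡4) mod 11; (5|11)=+1, (4|11)=+1; (−1)^{1·1·5}·(+1)^1·(+1)^1 = -1.
v=43: a=43^1·(≡13), b=43^1·(≡8) mod 43; (13|43)=+1, (8|43)=-1; (−1)^{1·1·21}·(+1)^1·(-1)^1 = +1.
v=2: v_2(a)=1, v_2(b)=3; units ≡ 1, 3 (mod 8); ε·ε+αω+βω = 0·1+1·1+3·0 ≡ 1  ⇒  (a,b)_2 = -1.
v=5: a=5^4·(≡2), b=5^3·(≡4) mod 5; (2|5)=-1, (4|5)=+1; (−1)^{4·3·2}·(-1)^3·(+1)^4 = -1.
v=3: a=3^-2·(≡2), b=3^-4·(≡1) mod 3; (2|3)=-1, (1|3)=+1; (−1)^{-2·-4·1}·(-1)^-4·(+1)^-2 = +1.
v=∞: -665038 < 0 and -149177998970 < 0  ⇒  (a,b)_∞ = -1.
v=7: a=7^2·(≡1), b=7^1·(≡5) mod 7; (1|7)=+1, (5|7)=-1; (−1)^{2·1·3}·(+1)^1·(-1)^2 = +1.
v=37: a=37^1·(≡32), b=37^1·(≡32) mod 37; (32|37)=-1, (32|37)=-1; (−1)^{1·1·18}·(-1)^1·(-1)^1 = +1.
v=29: a=29^2·(≡17), b=29^1·(≡20) mod 29; (17|29)=-1, (20|29)=+1; (−1)^{2·1·14}·(-1)^1·(+1)^2 = -1.
v=13: a=13^2·(≡12), b=13^1·(≡10) mod 13; (12|13)=+1, (10|13)=+1; (−1)^{2·1·6}·(+1)^1·(+1)^2 = +1.
v=17: a=17^2·(≡16), b=17^1·(≡3) mod 17; (16|17)=+1, (3|17)=-1; (−1)^{2·1·8}·(+1)^1·(-1)^2 = +1.
|Ram(-665038, -149177998970)| = 6, even; anisotropic at {2, 5, 11, 19, 29, ∞}.

[2, 5, 11, 19, 29, inf]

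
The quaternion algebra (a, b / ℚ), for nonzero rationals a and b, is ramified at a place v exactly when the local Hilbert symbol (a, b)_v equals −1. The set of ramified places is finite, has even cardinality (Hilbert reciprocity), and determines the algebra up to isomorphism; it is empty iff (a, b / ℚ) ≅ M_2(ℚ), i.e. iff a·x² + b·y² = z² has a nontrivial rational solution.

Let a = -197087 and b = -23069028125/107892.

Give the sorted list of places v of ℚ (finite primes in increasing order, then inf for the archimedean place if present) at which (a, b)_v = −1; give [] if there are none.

[5, 11, 23, inf]

(a, b) ≡ (-197087, -185) mod (ℚ^×)²; places V = {2, 3, 5, 11, 13, 19, 23, 37, 41, ∞}.
(a,b)_41: α=1, u≡31; β=0, v≡36 (mod 41); (31|41)=+1, (36|41)=+1; sign (−1)^0·+1^0·+1^1 = +1.
(a,b)_37: α=0, u≡12; β=-1, v≡35 (mod 37); (12|37)=+1, (35|37)=-1; sign (−1)^0·+1^-1·-1^0 = +1.
(a,b)_19: α=1, u≡1; β=2, v≡5 (mod 19); (1|19)=+1, (5|19)=+1; sign (−1)^0·+1^2·+1^1 = +1.
(a,b)_3: α=0, u≡1; β=-6, v≡1 (mod 3); (1|3)=+1, (1|3)=+1; sign (−1)^0·+1^-6·+1^0 = +1.
(a,b)_23: α=1, u≡10; β=0, v≡19 (mod 23); (10|23)=-1, (19|23)=-1; sign (−1)^0·-1^0·-1^1 = -1.
(a,b)_13: α=0, u≡6; β=2, v≡12 (mod 13); (6|13)=-1, (12|13)=+1; sign (−1)^0·-1^2·+1^0 = +1.
(a,b)_5: α=0, u≡3; β=5, v≡3 (mod 5); (3|5)=-1, (3|5)=-1; sign (−1)^0·-1^5·-1^0 = -1.
(a,b)_∞: sgn(-197087)=−, sgn(-185)=−, so -1.
(a,b)_11: α=1, u≡2; β=2, v≡2 (mod 11); (2|11)=-1, (2|11)=-1; sign (−1)^0·-1^2·-1^1 = -1.
(a,b)_2: α=0, β=-2; u≡1, v≡7 (mod 8); ε(u)ε(v)=0·1, αω(v)=0·0, βω(u)=-2·0; sum ≡ 0  ⇒  +1.
Ram(-197087, -185) = {5, 11, 23, ∞}; no ℚ_5-point on the conic.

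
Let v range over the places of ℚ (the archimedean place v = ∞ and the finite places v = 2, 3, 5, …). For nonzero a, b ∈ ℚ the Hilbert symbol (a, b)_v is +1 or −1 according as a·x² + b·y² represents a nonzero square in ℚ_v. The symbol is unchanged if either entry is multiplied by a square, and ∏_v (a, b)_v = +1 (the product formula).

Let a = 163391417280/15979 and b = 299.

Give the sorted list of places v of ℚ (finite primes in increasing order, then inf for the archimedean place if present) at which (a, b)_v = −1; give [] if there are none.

[13, 17, 19, 23]

Mod squares: a ≡ 650845, b ≡ 299. Check v ∈ {∞, 2, 3, 5, 7, 13, 17, 19, 23, 29, 31}.
v=29: a=29^-2·(≡21), b=29^0·(≡9) mod 29; (21|29)=-1, (9|29)=+1; (−1)^{-2·0·14}·(-1)^0·(+1)^-2 = +1.
v=3: a=3^2·(≡1), b=3^0·(≡2) mod 3; (1|3)=+1, (2|3)=-1; (−1)^{2·0·1}·(+1)^0·(-1)^2 = +1.
v=5: a=5^1·(≡4), b=5^0·(≡4) mod 5; (4|5)=+1, (4|5)=+1; (−1)^{1·0·2}·(+1)^0·(+1)^1 = +1.
v=23: a=23^0·(≡14), b=23^1·(≡13) mod 23; (14|23)=-1, (13|23)=+1; (−1)^{0·1·11}·(-1)^1·(+1)^0 = -1.
v=13: a=13^3·(≡11), b=13^1·(≡10) mod 13; (11|13)=-1, (10|13)=+1; (−1)^{3·1·6}·(-1)^1·(+1)^3 = -1.
v=17: a=17^1·(≡2), b=17^0·(≡10) mod 17; (2|17)=+1, (10|17)=-1; (−1)^{1·0·8}·(+1)^0·(-1)^1 = -1.
v=2: v_2(a)=6, v_2(b)=0; units ≡ 5, 3 (mod 8); ε·ε+αω+βω = 0·1+6·1+0·1 ≡ 0  ⇒  (a,b)_2 = +1.
v=19: a=19^-1·(≡11), b=19^0·(≡14) mod 19; (11|19)=+1, (14|19)=-1; (−1)^{-1·0·9}·(+1)^0·(-1)^-1 = -1.
v=7: a=7^2·(≡3), b=7^0·(≡5) mod 7; (3|7)=-1, (5|7)=-1; (−1)^{2·0·3}·(-1)^0·(-1)^2 = +1.
v=∞: 650845 > 0 and 299 > 0  ⇒  (a,b)_∞ = +1.
v=31: a=31^1·(≡1), b=31^0·(≡20) mod 31; (1|31)=+1, (20|31)=+1; (−1)^{1·0·15}·(+1)^0·(+1)^1 = +1.
|Ram(650845, 299)| = 4, even; anisotropic at {13, 17, 19, 23}.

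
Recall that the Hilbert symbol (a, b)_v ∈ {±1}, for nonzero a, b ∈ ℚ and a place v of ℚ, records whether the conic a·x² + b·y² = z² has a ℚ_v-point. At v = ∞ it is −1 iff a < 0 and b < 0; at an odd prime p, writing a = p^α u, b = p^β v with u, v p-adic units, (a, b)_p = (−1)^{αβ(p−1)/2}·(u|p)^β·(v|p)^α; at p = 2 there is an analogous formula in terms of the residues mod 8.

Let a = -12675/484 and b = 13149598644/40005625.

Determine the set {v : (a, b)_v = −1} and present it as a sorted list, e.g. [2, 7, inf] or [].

(a, b) ≡ (-3, 29) mod (ℚ^×)²; places V = {2, 3, 5, 7, 11, 13, 23, 29, ∞}.
(a,b)_11: α=-2, u≡2; β=-2, v≡8 (mod 11); (2|11)=-1, (8|11)=-1; sign (−1)^0·-1^-2·-1^-2 = +1.
(a,b)_5: α=2, u≡2; β=-4, v≡1 (mod 5); (2|5)=-1, (1|5)=+1; sign (−1)^0·-1^-4·+1^2 = +1.
(a,b)_13: α=2, u≡1; β=4, v≡10 (mod 13); (1|13)=+1, (10|13)=+1; sign (−1)^0·+1^4·+1^2 = +1.
(a,b)_3: α=1, u≡2; β=4, v≡2 (mod 3); (2|3)=-1, (2|3)=-1; sign (−1)^0·-1^4·-1^1 = -1.
(a,b)_7: α=0, u≡2; β=2, v≡1 (mod 7); (2|7)=+1, (1|7)=+1; sign (−1)^0·+1^2·+1^0 = +1.
(a,b)_∞: sgn(-3)=−, sgn(29)=+, so +1.
(a,b)_2: α=-2, β=2; u≡5, v≡5 (mod 8); ε(u)ε(v)=0·0, αω(v)=-2·1, βω(u)=2·1; sum ≡ 0  ⇒  +1.
(a,b)_23: α=0, u≡21; β=-2, v≡4 (mod 23); (21|23)=-1, (4|23)=+1; sign (−1)^0·-1^-2·+1^0 = +1.
(a,b)_29: α=0, u≡26; β=1, v≡20 (mod 29); (26|29)=-1, (20|29)=+1; sign (−1)^0·-1^1·+1^0 = -1.
(-3, 29 / ℚ) ramifies at {3, 29}: a division algebra.

[3, 29]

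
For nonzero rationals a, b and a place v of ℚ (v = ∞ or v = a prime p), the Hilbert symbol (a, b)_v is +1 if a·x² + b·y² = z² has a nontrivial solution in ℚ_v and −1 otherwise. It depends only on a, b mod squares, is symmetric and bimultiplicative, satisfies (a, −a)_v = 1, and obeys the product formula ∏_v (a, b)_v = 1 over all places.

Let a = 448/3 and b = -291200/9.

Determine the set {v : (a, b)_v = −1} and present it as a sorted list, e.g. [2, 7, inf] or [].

[2, 13]

Mod squares: a ≡ 21, b ≡ -182. Check v ∈ {∞, 2, 3, 5, 7, 13}.
v=13: a=13^0·(≡2), b=13^1·(≡10) mod 13; (2|13)=-1, (10|13)=+1; (−1)^{0·1·6}·(-1)^1·(+1)^0 = -1.
v=5: a=5^0·(≡1), b=5^2·(≡3) mod 5; (1|5)=+1, (3|5)=-1; (−1)^{0·2·2}·(+1)^2·(-1)^0 = +1.
v=3: a=3^-1·(≡1), b=3^-2·(≡1) mod 3; (1|3)=+1, (1|3)=+1; (−1)^{-1·-2·1}·(+1)^-2·(+1)^-1 = +1.
v=2: v_2(a)=6, v_2(b)=7; units ≡ 5, 5 (mod 8); ε·ε+αω+βω = 0·0+6·1+7·1 ≡ 1  ⇒  (a,b)_2 = -1.
v=7: a=7^1·(≡5), b=7^1·(≡4) mod 7; (5|7)=-1, (4|7)=+1; (−1)^{1·1·3}·(-1)^1·(+1)^1 = +1.
v=∞: 21 > 0 and -182 < 0  ⇒  (a,b)_∞ = +1.
|Ram(21, -182)| = 2, even; anisotropic at {2, 13}.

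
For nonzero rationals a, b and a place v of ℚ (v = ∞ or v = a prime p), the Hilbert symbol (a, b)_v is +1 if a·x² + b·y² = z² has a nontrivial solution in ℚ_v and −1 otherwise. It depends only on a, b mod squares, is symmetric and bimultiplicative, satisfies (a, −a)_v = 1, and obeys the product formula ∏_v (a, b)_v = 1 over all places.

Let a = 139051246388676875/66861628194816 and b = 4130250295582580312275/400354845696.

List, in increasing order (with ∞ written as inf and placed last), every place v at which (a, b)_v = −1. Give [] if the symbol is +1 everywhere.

Mod squares: a ≡ 323, b ≡ 19. Check v ∈ {∞, 2, 3, 5, 7, 11, 13, 17, 19}.
v=13: a=13^-4·(≡8), b=13^-6·(≡7) mod 13; (8|13)=-1, (7|13)=-1; (−1)^{-4·-6·6}·(-1)^-6·(-1)^-4 = +1.
v=7: a=7^-2·(≡4), b=7^0·(≡6) mod 7; (4|7)=+1, (6|7)=-1; (−1)^{-2·0·3}·(+1)^0·(-1)^-2 = +1.
v=19: a=19^7·(≡6), b=19^9·(≡6) mod 19; (6|19)=+1, (6|19)=+1; (−1)^{7·9·9}·(+1)^9·(+1)^7 = -1.
v=2: v_2(a)=-16, v_2(b)=-10; units ≡ 3, 3 (mod 8); ε·ε+αω+βω = 1·1+-16·1+-10·1 ≡ 1  ⇒  (a,b)_2 = -1.
v=5: a=5^4·(≡3), b=5^2·(≡1) mod 5; (3|5)=-1, (1|5)=+1; (−1)^{4·2·2}·(-1)^2·(+1)^4 = +1.
v=17: a=17^1·(≡15), b=17^2·(≡8) mod 17; (15|17)=+1, (8|17)=+1; (−1)^{1·2·8}·(+1)^2·(+1)^1 = +1.
v=11: a=11^4·(≡5), b=11^6·(≡10) mod 11; (5|11)=+1, (10|11)=-1; (−1)^{4·6·5}·(+1)^6·(-1)^4 = +1.
v=∞: 323 > 0 and 19 > 0  ⇒  (a,b)_∞ = +1.
v=3: a=3^-6·(≡2), b=3^-4·(≡1) mod 3; (2|3)=-1, (1|3)=+1; (−1)^{-6·-4·1}·(-1)^-4·(+1)^-6 = +1.
(323, 19 / ℚ) ramifies at {2, 19}: a division algebra.

[2, 19]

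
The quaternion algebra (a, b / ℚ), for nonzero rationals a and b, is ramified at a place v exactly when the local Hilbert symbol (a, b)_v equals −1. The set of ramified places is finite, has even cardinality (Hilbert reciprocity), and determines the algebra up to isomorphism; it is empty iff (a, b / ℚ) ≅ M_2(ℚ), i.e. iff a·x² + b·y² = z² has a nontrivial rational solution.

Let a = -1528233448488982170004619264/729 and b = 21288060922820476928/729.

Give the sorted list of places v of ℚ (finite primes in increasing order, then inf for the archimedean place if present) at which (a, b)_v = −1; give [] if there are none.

[2, 41]

(a, b) ≡ (-27416741, 16523) mod (ℚ^×)²; places V = {2, 3, 11, 13, 31, 37, 41, 53, ∞}.
(a,b)_53: α=3, u≡24; β=2, v≡37 (mod 53); (24|53)=+1, (37|53)=+1; sign (−1)^0·+1^2·+1^3 = +1.
(a,b)_11: α=3, u≡9; β=2, v≡5 (mod 11); (9|11)=+1, (5|11)=+1; sign (−1)^0·+1^2·+1^3 = +1.
(a,b)_∞: sgn(-27416741)=−, sgn(16523)=+, so +1.
(a,b)_2: α=22, β=14; u≡3, v≡3 (mod 8); ε(u)ε(v)=1·1, αω(v)=22·1, βω(u)=14·1; sum ≡ 1  ⇒  -1.
(a,b)_37: α=3, u≡32; β=2, v≡27 (mod 37); (32|37)=-1, (27|37)=+1; sign (−1)^0·-1^2·+1^3 = +1.
(a,b)_41: α=1, u≡1; β=1, v≡7 (mod 41); (1|41)=+1, (7|41)=-1; sign (−1)^0·+1^1·-1^1 = -1.
(a,b)_3: α=-6, u≡1; β=-6, v≡2 (mod 3); (1|3)=+1, (2|3)=-1; sign (−1)^0·+1^-6·-1^-6 = +1.
(a,b)_13: α=4, u≡9; β=3, v≡3 (mod 13); (9|13)=+1, (3|13)=+1; sign (−1)^0·+1^3·+1^4 = +1.
(a,b)_31: α=1, u≡25; β=1, v≡23 (mod 31); (25|31)=+1, (23|31)=-1; sign (−1)^1·+1^1·-1^1 = +1.
|Ram(-27416741, 16523)| = 2, even; anisotropic at {2, 41}.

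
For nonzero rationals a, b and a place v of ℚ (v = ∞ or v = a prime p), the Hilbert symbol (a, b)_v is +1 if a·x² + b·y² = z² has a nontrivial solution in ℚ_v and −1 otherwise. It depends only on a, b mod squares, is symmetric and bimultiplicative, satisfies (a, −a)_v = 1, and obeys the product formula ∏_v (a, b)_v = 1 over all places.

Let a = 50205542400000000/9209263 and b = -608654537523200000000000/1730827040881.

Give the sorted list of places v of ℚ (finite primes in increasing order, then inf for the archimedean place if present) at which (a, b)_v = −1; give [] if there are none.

Mod squares: a ≡ 5278, b ≡ -17255. Check v ∈ {∞, 2, 3, 5, 7, 13, 17, 29, 31, 37}.
v=7: a=7^-1·(≡6), b=7^1·(≡6) mod 7; (6|7)=-1, (6|7)=-1; (−1)^{-1·1·3}·(-1)^1·(-1)^-1 = -1.
v=2: v_2(a)=17, v_2(b)=32; units ≡ 7, 1 (mod 8); ε·ε+αω+βω = 1·0+17·0+32·0 ≡ 0  ⇒  (a,b)_2 = +1.
v=17: a=17^2·(≡8), b=17^1·(≡14) mod 17; (8|17)=+1, (14|17)=-1; (−1)^{2·1·8}·(+1)^1·(-1)^2 = +1.
v=29: a=29^1·(≡26), b=29^3·(≡11) mod 29; (26|29)=-1, (11|29)=-1; (−1)^{1·3·14}·(-1)^3·(-1)^1 = +1.
v=37: a=37^-2·(≡14), b=37^-4·(≡31) mod 37; (14|37)=-1, (31|37)=-1; (−1)^{-2·-4·18}·(-1)^-4·(-1)^-2 = +1.
v=3: a=3^2·(≡1), b=3^0·(≡1) mod 3; (1|3)=+1, (1|3)=+1; (−1)^{2·0·1}·(+1)^0·(+1)^2 = +1.
v=5: a=5^8·(≡3), b=5^11·(≡4) mod 5; (3|5)=-1, (4|5)=+1; (−1)^{8·11·2}·(-1)^11·(+1)^8 = -1.
v=31: a=31^-2·(≡28), b=31^-4·(≡26) mod 31; (28|31)=+1, (26|31)=-1; (−1)^{-2·-4·15}·(+1)^-4·(-1)^-2 = +1.
v=∞: 5278 > 0 and -17255 < 0  ⇒  (a,b)_∞ = +1.
v=13: a=13^1·(≡4), b=13^0·(≡4) mod 13; (4|13)=+1, (4|13)=+1; (−1)^{1·0·6}·(+1)^0·(+1)^1 = +1.
(5278, -17255 / ℚ) ramifies at {5, 7}: a division algebra.

[5, 7]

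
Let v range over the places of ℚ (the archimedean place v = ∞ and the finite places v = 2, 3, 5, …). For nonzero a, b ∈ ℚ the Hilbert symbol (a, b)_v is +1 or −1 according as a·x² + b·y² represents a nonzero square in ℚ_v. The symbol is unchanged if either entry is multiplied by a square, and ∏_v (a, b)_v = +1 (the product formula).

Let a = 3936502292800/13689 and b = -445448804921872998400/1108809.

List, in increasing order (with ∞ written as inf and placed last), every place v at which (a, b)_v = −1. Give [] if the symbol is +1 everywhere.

Mod squares: a ≡ 133, b ≡ -46. Check v ∈ {∞, 2, 3, 5, 7, 11, 13, 17, 19, 23}.
v=∞: 133 > 0 and -46 < 0  ⇒  (a,b)_∞ = +1.
v=23: a=23^2·(≡9), b=23^3·(≡7) mod 23; (9|23)=+1, (7|23)=-1; (−1)^{2·3·11}·(+1)^3·(-1)^2 = +1.
v=2: v_2(a)=6, v_2(b)=13; units ≡ 5, 1 (mod 8); ε·ε+αω+βω = 0·0+6·0+13·1 ≡ 1  ⇒  (a,b)_2 = -1.
v=5: a=5^2·(≡3), b=5^2·(≡1) mod 5; (3|5)=-1, (1|5)=+1; (−1)^{2·2·2}·(-1)^2·(+1)^2 = +1.
v=17: a=17^2·(≡11), b=17^4·(≡5) mod 17; (11|17)=-1, (5|17)=-1; (−1)^{2·4·8}·(-1)^4·(-1)^2 = +1.
v=7: a=7^1·(≡3), b=7^2·(≡5) mod 7; (3|7)=-1, (5|7)=-1; (−1)^{1·2·3}·(-1)^2·(-1)^1 = -1.
v=13: a=13^-2·(≡4), b=13^-2·(≡6) mod 13; (4|13)=+1, (6|13)=-1; (−1)^{-2·-2·6}·(+1)^-2·(-1)^-2 = +1.
v=19: a=19^1·(≡11), b=19^2·(≡16) mod 19; (11|19)=+1, (16|19)=+1; (−1)^{1·2·9}·(+1)^2·(+1)^1 = +1.
v=11: a=11^2·(≡3), b=11^2·(≡9) mod 11; (3|11)=+1, (9|11)=+1; (−1)^{2·2·5}·(+1)^2·(+1)^2 = +1.
v=3: a=3^-4·(≡1), b=3^-8·(≡2) mod 3; (1|3)=+1, (2|3)=-1; (−1)^{-4·-8·1}·(+1)^-8·(-1)^-4 = +1.
Ram(133, -46) = {2, 7}; no ℚ_2-point on the conic.

[2, 7]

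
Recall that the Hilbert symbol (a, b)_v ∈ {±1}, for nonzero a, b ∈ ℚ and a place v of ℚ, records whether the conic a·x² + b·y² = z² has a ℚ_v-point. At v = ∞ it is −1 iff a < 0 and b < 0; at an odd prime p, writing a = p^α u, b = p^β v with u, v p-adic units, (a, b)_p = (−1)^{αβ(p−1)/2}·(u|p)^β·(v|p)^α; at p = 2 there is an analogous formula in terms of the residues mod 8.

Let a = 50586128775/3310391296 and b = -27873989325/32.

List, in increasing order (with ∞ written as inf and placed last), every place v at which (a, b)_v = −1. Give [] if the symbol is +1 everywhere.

Mod squares: a ≡ 39, b ≡ -26. Check v ∈ {∞, 2, 3, 5, 7, 13, 29, 31}.
v=3: a=3^3·(≡1), b=3^6·(≡1) mod 3; (1|3)=+1, (1|3)=+1; (−1)^{3·6·1}·(+1)^6·(+1)^3 = +1.
v=2: v_2(a)=-12, v_2(b)=-5; units ≡ 7, 3 (mod 8); ε·ε+αω+βω = 1·1+-12·1+-5·0 ≡ 1  ⇒  (a,b)_2 = -1.
v=∞: 39 > 0 and -26 < 0  ⇒  (a,b)_∞ = +1.
v=31: a=31^-2·(≡9), b=31^0·(≡1) mod 31; (9|31)=+1, (1|31)=+1; (−1)^{-2·0·15}·(+1)^0·(+1)^-2 = +1.
v=5: a=5^2·(≡1), b=5^2·(≡1) mod 5; (1|5)=+1, (1|5)=+1; (−1)^{2·2·2}·(+1)^2·(+1)^2 = +1.
v=7: a=7^8·(≡2), b=7^6·(≡1) mod 7; (2|7)=+1, (1|7)=+1; (−1)^{8·6·3}·(+1)^6·(+1)^8 = +1.
v=13: a=13^1·(≡9), b=13^1·(≡2) mod 13; (9|13)=+1, (2|13)=-1; (−1)^{1·1·6}·(+1)^1·(-1)^1 = -1.
v=29: a=29^-2·(≡26), b=29^0·(≡3) mod 29; (26|29)=-1, (3|29)=-1; (−1)^{-2·0·14}·(-1)^0·(-1)^-2 = +1.
|Ram(39, -26)| = 2, even; anisotropic at {2, 13}.

[2, 13]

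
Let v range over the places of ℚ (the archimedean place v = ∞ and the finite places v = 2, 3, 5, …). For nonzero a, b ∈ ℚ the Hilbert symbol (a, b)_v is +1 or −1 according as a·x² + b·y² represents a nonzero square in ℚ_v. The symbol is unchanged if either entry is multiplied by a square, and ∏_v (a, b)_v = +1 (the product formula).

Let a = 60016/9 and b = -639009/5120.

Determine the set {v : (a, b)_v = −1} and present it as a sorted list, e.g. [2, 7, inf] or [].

Mod squares: a ≡ 31, b ≡ -805. Check v ∈ {∞, 2, 3, 5, 7, 11, 23, 31}.
v=∞: 31 > 0 and -805 < 0  ⇒  (a,b)_∞ = +1.
v=5: a=5^0·(≡4), b=5^-1·(≡4) mod 5; (4|5)=+1, (4|5)=+1; (−1)^{0·-1·2}·(+1)^-1·(+1)^0 = +1.
v=31: a=31^1·(≡5), b=31^0·(≡5) mod 31; (5|31)=+1, (5|31)=+1; (−1)^{1·0·15}·(+1)^0·(+1)^1 = +1.
v=2: v_2(a)=4, v_2(b)=-10; units ≡ 7, 3 (mod 8); ε·ε+αω+βω = 1·1+4·1+-10·0 ≡ 1  ⇒  (a,b)_2 = -1.
v=7: a=7^0·(≡6), b=7^3·(≡2) mod 7; (6|7)=-1, (2|7)=+1; (−1)^{0·3·3}·(-1)^3·(+1)^0 = -1.
v=3: a=3^-2·(≡1), b=3^4·(≡2) mod 3; (1|3)=+1, (2|3)=-1; (−1)^{-2·4·1}·(+1)^4·(-1)^-2 = +1.
v=11: a=11^2·(≡5), b=11^0·(≡5) mod 11; (5|11)=+1, (5|11)=+1; (−1)^{2·0·5}·(+1)^0·(+1)^2 = +1.
v=23: a=23^0·(≡1), b=23^1·(≡5) mod 23; (1|23)=+1, (5|23)=-1; (−1)^{0·1·11}·(+1)^1·(-1)^0 = +1.
(31, -805 / ℚ) ramifies at {2, 7}: a division algebra.

[2, 7]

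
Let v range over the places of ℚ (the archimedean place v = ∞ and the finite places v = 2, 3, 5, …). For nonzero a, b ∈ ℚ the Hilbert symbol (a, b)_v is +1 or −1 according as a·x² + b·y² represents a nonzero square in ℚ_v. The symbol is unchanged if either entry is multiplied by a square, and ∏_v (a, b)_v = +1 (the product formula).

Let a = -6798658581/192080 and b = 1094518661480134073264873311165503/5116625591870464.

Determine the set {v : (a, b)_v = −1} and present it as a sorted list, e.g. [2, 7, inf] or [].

(a, b) ≡ (-184705, 1588463) mod (ℚ^×)²; places V = {2, 3, 5, 7, 11, 13, 17, 19, 41, 43, 53, ∞}.
(a,b)_53: α=1, u≡28; β=3, v≡26 (mod 53); (28|53)=+1, (26|53)=-1; sign (−1)^0·+1^3·-1^1 = -1.
(a,b)_2: α=-4, β=-10; u≡7, v≡7 (mod 8); ε(u)ε(v)=1·1, αω(v)=-4·0, βω(u)=-10·0; sum ≡ 1  ⇒  -1.
(a,b)_43: α=0, u≡4; β=1, v≡15 (mod 43); (4|43)=+1, (15|43)=+1; sign (−1)^0·+1^1·+1^0 = +1.
(a,b)_19: α=0, u≡13; β=-2, v≡5 (mod 19); (13|19)=-1, (5|19)=+1; sign (−1)^0·-1^-2·+1^0 = +1.
(a,b)_3: α=2, u≡2; β=10, v≡2 (mod 3); (2|3)=-1, (2|3)=-1; sign (−1)^0·-1^10·-1^2 = +1.
(a,b)_5: α=-1, u≡4; β=0, v≡2 (mod 5); (4|5)=+1, (2|5)=-1; sign (−1)^0·+1^0·-1^-1 = -1.
(a,b)_41: α=1, u≡18; β=3, v≡21 (mod 41); (18|41)=+1, (21|41)=+1; sign (−1)^0·+1^3·+1^1 = +1.
(a,b)_11: α=2, u≡10; β=6, v≡10 (mod 11); (10|11)=-1, (10|11)=-1; sign (−1)^0·-1^6·-1^2 = +1.
(a,b)_7: α=-4, u≡2; β=-12, v≡4 (mod 7); (2|7)=+1, (4|7)=+1; sign (−1)^0·+1^-12·+1^-4 = +1.
(a,b)_13: α=2, u≡10; β=6, v≡2 (mod 13); (10|13)=+1, (2|13)=-1; sign (−1)^0·+1^6·-1^2 = +1.
(a,b)_∞: sgn(-184705)=−, sgn(1588463)=+, so +1.
(a,b)_17: α=1, u≡1; β=3, v≡12 (mod 17); (1|17)=+1, (12|17)=-1; sign (−1)^0·+1^3·-1^1 = -1.
Ram(-184705, 1588463) = {2, 5, 17, 53}; no ℚ_2-point on the conic.

[2, 5, 17, 53]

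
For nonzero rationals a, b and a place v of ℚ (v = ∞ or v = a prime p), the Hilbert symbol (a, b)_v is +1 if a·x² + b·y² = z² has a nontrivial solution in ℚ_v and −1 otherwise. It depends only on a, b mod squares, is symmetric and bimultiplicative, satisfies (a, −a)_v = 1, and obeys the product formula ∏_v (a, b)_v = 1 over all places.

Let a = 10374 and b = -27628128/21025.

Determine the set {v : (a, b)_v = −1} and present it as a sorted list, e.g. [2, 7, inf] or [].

(a, b) ≡ (10374, -21318) mod (ℚ^×)²; places V = {2, 3, 5, 7, 11, 13, 17, 19, 29, ∞}.
(a,b)_7: α=1, u≡5; β=0, v≡1 (mod 7); (5|7)=-1, (1|7)=+1; sign (−1)^0·-1^0·+1^1 = +1.
(a,b)_∞: sgn(10374)=+, sgn(-21318)=−, so +1.
(a,b)_3: α=1, u≡2; β=5, v≡1 (mod 3); (2|3)=-1, (1|3)=+1; sign (−1)^1·-1^5·+1^1 = +1.
(a,b)_19: α=1, u≡14; β=1, v≡10 (mod 19); (14|19)=-1, (10|19)=-1; sign (−1)^1·-1^1·-1^1 = -1.
(a,b)_17: α=0, u≡4; β=1, v≡13 (mod 17); (4|17)=+1, (13|17)=+1; sign (−1)^0·+1^1·+1^0 = +1.
(a,b)_2: α=1, β=5; u≡3, v≡5 (mod 8); ε(u)ε(v)=1·0, αω(v)=1·1, βω(u)=5·1; sum ≡ 0  ⇒  +1.
(a,b)_13: α=1, u≡5; β=0, v≡11 (mod 13); (5|13)=-1, (11|13)=-1; sign (−1)^0·-1^0·-1^1 = -1.
(a,b)_11: α=0, u≡1; β=1, v≡1 (mod 11); (1|11)=+1, (1|11)=+1; sign (−1)^0·+1^1·+1^0 = +1.
(a,b)_5: α=0, u≡4; β=-2, v≡2 (mod 5); (4|5)=+1, (2|5)=-1; sign (−1)^0·+1^-2·-1^0 = +1.
(a,b)_29: α=0, u≡21; β=-2, v≡15 (mod 29); (21|29)=-1, (15|29)=-1; sign (−1)^0·-1^-2·-1^0 = +1.
(10374, -21318 / ℚ) ramifies at {13, 19}: a division algebra.

[13, 19]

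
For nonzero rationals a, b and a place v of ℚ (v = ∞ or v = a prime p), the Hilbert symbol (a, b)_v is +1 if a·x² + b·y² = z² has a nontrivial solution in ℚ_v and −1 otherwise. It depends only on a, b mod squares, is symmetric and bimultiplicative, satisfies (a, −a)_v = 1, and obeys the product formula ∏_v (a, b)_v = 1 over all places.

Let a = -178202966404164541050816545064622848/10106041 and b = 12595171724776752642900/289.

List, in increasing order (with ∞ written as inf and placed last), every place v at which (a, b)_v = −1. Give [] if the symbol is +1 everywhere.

Mod squares: a ≡ -86043, b ≡ 34520701. Check v ∈ {∞, 2, 3, 5, 7, 11, 17, 19, 23, 29, 31, 43, 47}.
v=7: a=7^2·(≡4), b=7^0·(≡6) mod 7; (4|7)=+1, (6|7)=-1; (−1)^{2·0·3}·(+1)^0·(-1)^2 = +1.
v=∞: -86043 < 0 and 34520701 > 0  ⇒  (a,b)_∞ = +1.
v=2: v_2(a)=8, v_2(b)=2; units ≡ 5, 5 (mod 8); ε·ε+αω+βω = 0·0+8·1+2·1 ≡ 0  ⇒  (a,b)_2 = +1.
v=19: a=19^4·(≡3), b=19^3·(≡4) mod 19; (3|19)=-1, (4|19)=+1; (−1)^{4·3·9}·(-1)^3·(+1)^4 = -1.
v=31: a=31^4·(≡15), b=31^3·(≡20) mod 31; (15|31)=-1, (20|31)=+1; (−1)^{4·3·15}·(-1)^3·(+1)^4 = -1.
v=29: a=29^1·(≡5), b=29^1·(≡13) mod 29; (5|29)=+1, (13|29)=+1; (−1)^{1·1·14}·(+1)^1·(+1)^1 = +1.
v=3: a=3^13·(≡2), b=3^2·(≡1) mod 3; (2|3)=-1, (1|3)=+1; (−1)^{13·2·1}·(-1)^2·(+1)^13 = +1.
v=47: a=47^4·(≡42), b=47^3·(≡2) mod 47; (42|47)=+1, (2|47)=+1; (−1)^{4·3·23}·(+1)^3·(+1)^4 = +1.
v=11: a=11^-2·(≡10), b=11^0·(≡2) mod 11; (10|11)=-1, (2|11)=-1; (−1)^{-2·0·5}·(-1)^0·(-1)^-2 = +1.
v=17: a=17^-4·(≡5), b=17^-2·(≡15) mod 17; (5|17)=-1, (15|17)=+1; (−1)^{-4·-2·8}·(-1)^-2·(+1)^-4 = +1.
v=23: a=23^3·(≡4), b=23^2·(≡1) mod 23; (4|23)=+1, (1|23)=+1; (−1)^{3·2·11}·(+1)^2·(+1)^3 = +1.
v=5: a=5^0·(≡2), b=5^2·(≡4) mod 5; (2|5)=-1, (4|5)=+1; (−1)^{0·2·2}·(-1)^2·(+1)^0 = +1.
v=43: a=43^1·(≡20), b=43^1·(≡38) mod 43; (20|43)=-1, (38|43)=+1; (−1)^{1·1·21}·(-1)^1·(+1)^1 = +1.
Ram(-86043, 34520701) = {19, 31}; no ℚ_19-point on the conic.

[19, 31]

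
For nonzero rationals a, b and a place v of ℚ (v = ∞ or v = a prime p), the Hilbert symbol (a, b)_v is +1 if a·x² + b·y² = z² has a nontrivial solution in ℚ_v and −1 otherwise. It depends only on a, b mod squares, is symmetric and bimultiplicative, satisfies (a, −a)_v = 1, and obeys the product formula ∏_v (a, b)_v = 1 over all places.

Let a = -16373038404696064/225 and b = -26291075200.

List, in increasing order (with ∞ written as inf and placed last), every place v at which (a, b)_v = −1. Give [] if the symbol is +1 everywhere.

[19, 29, 31, inf]

(a, b) ≡ (-239134, -16431922) mod (ℚ^×)²; places V = {2, 3, 5, 7, 13, 17, 19, 29, 31, 37, ∞}.
(a,b)_31: α=1, u≡19; β=1, v≡9 (mod 31); (19|31)=+1, (9|31)=+1; sign (−1)^1·+1^1·+1^1 = -1.
(a,b)_13: α=2, u≡4; β=1, v≡9 (mod 13); (4|13)=+1, (9|13)=+1; sign (−1)^0·+1^1·+1^2 = +1.
(a,b)_19: α=1, u≡11; β=1, v≡16 (mod 19); (11|19)=+1, (16|19)=+1; sign (−1)^1·+1^1·+1^1 = -1.
(a,b)_∞: sgn(-239134)=−, sgn(-16431922)=−, so -1.
(a,b)_29: α=1, u≡17; β=1, v≡7 (mod 29); (17|29)=-1, (7|29)=+1; sign (−1)^0·-1^1·+1^1 = -1.
(a,b)_5: α=-2, u≡4; β=2, v≡2 (mod 5); (4|5)=+1, (2|5)=-1; sign (−1)^0·+1^2·-1^-2 = +1.
(a,b)_17: α=2, u≡6; β=0, v≡12 (mod 17); (6|17)=-1, (12|17)=-1; sign (−1)^0·-1^0·-1^2 = +1.
(a,b)_2: α=11, β=7; u≡1, v≡7 (mod 8); ε(u)ε(v)=0·1, αω(v)=11·0, βω(u)=7·0; sum ≡ 0  ⇒  +1.
(a,b)_3: α=-2, u≡2; β=0, v≡2 (mod 3); (2|3)=-1, (2|3)=-1; sign (−1)^0·-1^0·-1^-2 = +1.
(a,b)_37: α=2, u≡12; β=1, v≡8 (mod 37); (12|37)=+1, (8|37)=-1; sign (−1)^0·+1^1·-1^2 = +1.
(a,b)_7: α=1, u≡3; β=0, v≡2 (mod 7); (3|7)=-1, (2|7)=+1; sign (−1)^0·-1^0·+1^1 = +1.
Ram(-239134, -16431922) = {19, 29, 31, ∞}; no ℚ_19-point on the conic.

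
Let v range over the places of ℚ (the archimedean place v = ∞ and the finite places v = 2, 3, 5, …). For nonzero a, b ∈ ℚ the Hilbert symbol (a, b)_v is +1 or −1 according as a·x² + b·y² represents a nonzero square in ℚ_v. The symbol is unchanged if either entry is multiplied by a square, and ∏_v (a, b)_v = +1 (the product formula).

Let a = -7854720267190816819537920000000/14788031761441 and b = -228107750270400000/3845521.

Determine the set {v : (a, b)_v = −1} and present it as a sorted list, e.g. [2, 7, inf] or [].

[5, inf]

(a, b) ≡ (-2730, -2310) mod (ℚ^×)²; places V = {2, 3, 5, 7, 11, 13, 17, 37, 53, ∞}.
(a,b)_17: α=2, u≡6; β=0, v≡9 (mod 17); (6|17)=-1, (9|17)=+1; sign (−1)^0·-1^0·+1^2 = +1.
(a,b)_2: α=17, β=9; u≡3, v≡5 (mod 8); ε(u)ε(v)=1·0, αω(v)=17·1, βω(u)=9·1; sum ≡ 0  ⇒  +1.
(a,b)_13: α=5, u≡2; β=4, v≡1 (mod 13); (2|13)=-1, (1|13)=+1; sign (−1)^0·-1^4·+1^5 = +1.
(a,b)_11: α=0, u≡4; β=1, v≡2 (mod 11); (4|11)=+1, (2|11)=-1; sign (−1)^0·+1^1·-1^0 = +1.
(a,b)_7: α=9, u≡4; β=5, v≡5 (mod 7); (4|7)=+1, (5|7)=-1; sign (−1)^1·+1^5·-1^9 = +1.
(a,b)_37: α=-4, u≡22; β=-2, v≡30 (mod 37); (22|37)=-1, (30|37)=+1; sign (−1)^0·-1^-2·+1^-4 = +1.
(a,b)_3: α=11, u≡2; β=3, v≡1 (mod 3); (2|3)=-1, (1|3)=+1; sign (−1)^1·-1^3·+1^11 = +1.
(a,b)_53: α=-4, u≡45; β=-2, v≡3 (mod 53); (45|53)=-1, (3|53)=-1; sign (−1)^0·-1^-2·-1^-4 = +1.
(a,b)_∞: sgn(-2730)=−, sgn(-2310)=−, so -1.
(a,b)_5: α=7, u≡4; β=5, v≡2 (mod 5); (4|5)=+1, (2|5)=-1; sign (−1)^0·+1^5·-1^7 = -1.
(-2730, -2310 / ℚ) ramifies at {5, ∞}: a division algebra.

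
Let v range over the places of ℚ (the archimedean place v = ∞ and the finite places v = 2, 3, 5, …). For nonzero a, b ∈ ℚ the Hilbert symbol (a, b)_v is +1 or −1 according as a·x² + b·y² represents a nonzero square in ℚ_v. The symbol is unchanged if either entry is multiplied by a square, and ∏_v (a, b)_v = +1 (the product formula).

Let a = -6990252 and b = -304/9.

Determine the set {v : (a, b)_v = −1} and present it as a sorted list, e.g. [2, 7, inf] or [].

(a, b) ≡ (-1747563, -19) mod (ℚ^×)²; places V = {2, 3, 19, 23, 31, 43, ∞}.
(a,b)_43: α=1, u≡19; β=0, v≡14 (mod 43); (19|43)=-1, (14|43)=+1; sign (−1)^0·-1^0·+1^1 = +1.
(a,b)_∞: sgn(-1747563)=−, sgn(-19)=−, so -1.
(a,b)_3: α=1, u≡1; β=-2, v≡2 (mod 3); (1|3)=+1, (2|3)=-1; sign (−1)^0·+1^-2·-1^1 = -1.
(a,b)_23: α=1, u≡21; β=0, v≡2 (mod 23); (21|23)=-1, (2|23)=+1; sign (−1)^0·-1^0·+1^1 = +1.
(a,b)_19: α=1, u≡8; β=1, v≡13 (mod 19); (8|19)=-1, (13|19)=-1; sign (−1)^1·-1^1·-1^1 = -1.
(a,b)_31: α=1, u≡2; β=0, v≡11 (mod 31); (2|31)=+1, (11|31)=-1; sign (−1)^0·+1^0·-1^1 = -1.
(a,b)_2: α=2, β=4; u≡5, v≡5 (mod 8); ε(u)ε(v)=0·0, αω(v)=2·1, βω(u)=4·1; sum ≡ 0  ⇒  +1.
(-1747563, -19 / ℚ) ramifies at {3, 19, 31, ∞}: a division algebra.

[3, 19, 31, inf]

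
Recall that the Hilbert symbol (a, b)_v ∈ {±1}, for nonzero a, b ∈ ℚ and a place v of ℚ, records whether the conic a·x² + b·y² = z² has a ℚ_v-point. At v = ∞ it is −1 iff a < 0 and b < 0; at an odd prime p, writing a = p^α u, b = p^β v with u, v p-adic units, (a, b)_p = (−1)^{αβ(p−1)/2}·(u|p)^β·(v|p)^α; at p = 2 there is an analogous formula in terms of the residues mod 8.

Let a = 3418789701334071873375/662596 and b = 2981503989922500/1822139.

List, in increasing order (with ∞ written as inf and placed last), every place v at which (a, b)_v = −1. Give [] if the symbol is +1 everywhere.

(a, b) ≡ (260015, 11) mod (ℚ^×)²; places V = {2, 3, 5, 7, 11, 17, 19, 23, 37, ∞}.
(a,b)_2: α=-2, β=2; u≡7, v≡3 (mod 8); ε(u)ε(v)=1·1, αω(v)=-2·1, βω(u)=2·0; sum ≡ 1  ⇒  -1.
(a,b)_3: α=4, u≡2; β=2, v≡2 (mod 3); (2|3)=-1, (2|3)=-1; sign (−1)^0·-1^2·-1^4 = +1.
(a,b)_19: α=3, u≡9; β=2, v≡6 (mod 19); (9|19)=+1, (6|19)=+1; sign (−1)^0·+1^2·+1^3 = +1.
(a,b)_17: α=3, u≡7; β=2, v≡3 (mod 17); (7|17)=-1, (3|17)=-1; sign (−1)^0·-1^2·-1^3 = -1.
(a,b)_5: α=3, u≡2; β=4, v≡4 (mod 5); (2|5)=-1, (4|5)=+1; sign (−1)^0·-1^4·+1^3 = +1.
(a,b)_7: α=7, u≡6; β=4, v≡2 (mod 7); (6|7)=-1, (2|7)=+1; sign (−1)^0·-1^4·+1^7 = +1.
(a,b)_37: α=-2, u≡4; β=-2, v≡25 (mod 37); (4|37)=+1, (25|37)=+1; sign (−1)^0·+1^-2·+1^-2 = +1.
(a,b)_11: α=-2, u≡8; β=-3, v≡4 (mod 11); (8|11)=-1, (4|11)=+1; sign (−1)^0·-1^-3·+1^-2 = -1.
(a,b)_∞: sgn(260015)=+, sgn(11)=+, so +1.
(a,b)_23: α=3, u≡4; β=2, v≡10 (mod 23); (4|23)=+1, (10|23)=-1; sign (−1)^0·+1^2·-1^3 = -1.
(260015, 11 / ℚ) ramifies at {2, 11, 17, 23}: a division algebra.

[2, 11, 17, 23]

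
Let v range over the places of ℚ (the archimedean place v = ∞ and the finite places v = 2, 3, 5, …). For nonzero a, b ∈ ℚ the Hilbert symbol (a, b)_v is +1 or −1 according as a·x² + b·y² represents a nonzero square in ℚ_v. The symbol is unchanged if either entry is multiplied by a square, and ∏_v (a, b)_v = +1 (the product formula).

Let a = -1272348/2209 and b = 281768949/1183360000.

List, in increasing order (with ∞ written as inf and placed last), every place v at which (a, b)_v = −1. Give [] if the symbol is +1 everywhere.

[7, 11]

(a, b) ≡ (-3927, 21) mod (ℚ^×)²; places V = {2, 3, 5, 7, 11, 17, 37, 43, 47, ∞}.
(a,b)_43: α=0, u≡39; β=-2, v≡17 (mod 43); (39|43)=-1, (17|43)=+1; sign (−1)^0·-1^-2·+1^0 = +1.
(a,b)_3: α=5, u≡2; β=5, v≡1 (mod 3); (2|3)=-1, (1|3)=+1; sign (−1)^1·-1^5·+1^5 = +1.
(a,b)_47: α=-2, u≡36; β=0, v≡3 (mod 47); (36|47)=+1, (3|47)=+1; sign (−1)^0·+1^0·+1^-2 = +1.
(a,b)_5: α=0, u≡3; β=-4, v≡4 (mod 5); (3|5)=-1, (4|5)=+1; sign (−1)^0·-1^-4·+1^0 = +1.
(a,b)_37: α=0, u≡6; β=2, v≡11 (mod 37); (6|37)=-1, (11|37)=+1; sign (−1)^0·-1^2·+1^0 = +1.
(a,b)_∞: sgn(-3927)=−, sgn(21)=+, so +1.
(a,b)_7: α=1, u≡3; β=1, v≡3 (mod 7); (3|7)=-1, (3|7)=-1; sign (−1)^1·-1^1·-1^1 = -1.
(a,b)_11: α=1, u≡7; β=2, v≡10 (mod 11); (7|11)=-1, (10|11)=-1; sign (−1)^0·-1^2·-1^1 = -1.
(a,b)_17: α=1, u≡10; β=0, v≡4 (mod 17); (10|17)=-1, (4|17)=+1; sign (−1)^0·-1^0·+1^1 = +1.
(a,b)_2: α=2, β=-10; u≡1, v≡5 (mod 8); ε(u)ε(v)=0·0, αω(v)=2·1, βω(u)=-10·0; sum ≡ 0  ⇒  +1.
(-3927, 21 / ℚ) ramifies at {7, 11}: a division algebra.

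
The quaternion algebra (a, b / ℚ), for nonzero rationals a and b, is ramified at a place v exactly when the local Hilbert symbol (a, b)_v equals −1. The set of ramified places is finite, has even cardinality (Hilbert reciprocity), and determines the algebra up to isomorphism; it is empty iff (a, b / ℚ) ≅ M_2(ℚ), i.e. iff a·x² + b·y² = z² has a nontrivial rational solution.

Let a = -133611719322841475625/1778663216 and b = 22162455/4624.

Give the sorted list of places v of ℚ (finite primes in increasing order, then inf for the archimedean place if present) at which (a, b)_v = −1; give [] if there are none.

Mod squares: a ≡ -13299, b ≡ 95. Check v ∈ {∞, 2, 3, 5, 7, 11, 13, 17, 19, 23, 31}.
v=3: a=3^7·(≡1), b=3^2·(≡2) mod 3; (1|3)=+1, (2|3)=-1; (−1)^{7·2·1}·(+1)^2·(-1)^7 = -1.
v=31: a=31^1·(≡7), b=31^0·(≡18) mod 31; (7|31)=+1, (18|31)=+1; (−1)^{1·0·15}·(+1)^0·(+1)^1 = +1.
v=2: v_2(a)=-4, v_2(b)=-4; units ≡ 5, 7 (mod 8); ε·ε+αω+βω = 0·1+-4·0+-4·1 ≡ 0  ⇒  (a,b)_2 = +1.
v=11: a=11^-3·(≡3), b=11^0·(≡10) mod 11; (3|11)=+1, (10|11)=-1; (−1)^{-3·0·5}·(+1)^0·(-1)^-3 = -1.
v=5: a=5^4·(≡4), b=5^1·(≡4) mod 5; (4|5)=+1, (4|5)=+1; (−1)^{4·1·2}·(+1)^1·(+1)^4 = +1.
v=7: a=7^4·(≡4), b=7^2·(≡1) mod 7; (4|7)=+1, (1|7)=+1; (−1)^{4·2·3}·(+1)^2·(+1)^4 = +1.
v=13: a=13^1·(≡9), b=13^0·(≡9) mod 13; (9|13)=+1, (9|13)=+1; (−1)^{1·0·6}·(+1)^0·(+1)^1 = +1.
v=19: a=19^2·(≡17), b=19^1·(≡5) mod 19; (17|19)=+1, (5|19)=+1; (−1)^{2·1·9}·(+1)^1·(+1)^2 = +1.
v=17: a=17^-4·(≡11), b=17^-2·(≡3) mod 17; (11|17)=-1, (3|17)=-1; (−1)^{-4·-2·8}·(-1)^-2·(-1)^-4 = +1.
v=∞: -13299 < 0 and 95 > 0  ⇒  (a,b)_∞ = +1.
v=23: a=23^4·(≡13), b=23^2·(≡12) mod 23; (13|23)=+1, (12|23)=+1; (−1)^{4·2·11}·(+1)^2·(+1)^4 = +1.
|Ram(-13299, 95)| = 2, even; anisotropic at {3, 11}.

[3, 11]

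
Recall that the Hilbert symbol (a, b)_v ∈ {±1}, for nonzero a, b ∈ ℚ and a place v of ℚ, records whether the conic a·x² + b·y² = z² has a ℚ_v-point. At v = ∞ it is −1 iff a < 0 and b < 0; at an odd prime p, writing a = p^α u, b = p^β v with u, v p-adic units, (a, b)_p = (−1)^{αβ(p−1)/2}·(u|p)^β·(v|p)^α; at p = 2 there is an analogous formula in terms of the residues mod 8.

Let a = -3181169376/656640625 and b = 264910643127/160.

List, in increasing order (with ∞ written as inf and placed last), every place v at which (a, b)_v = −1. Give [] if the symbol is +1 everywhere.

Mod squares: a ≡ -46, b ≡ 116870. Check v ∈ {∞, 2, 3, 5, 7, 11, 13, 23, 29, 31, 41}.
v=11: a=11^2·(≡5), b=11^0·(≡7) mod 11; (5|11)=+1, (7|11)=-1; (−1)^{2·0·5}·(+1)^0·(-1)^2 = +1.
v=31: a=31^0·(≡14), b=31^1·(≡14) mod 31; (14|31)=+1, (14|31)=+1; (−1)^{0·1·15}·(+1)^1·(+1)^0 = +1.
v=3: a=3^6·(≡2), b=3^4·(≡2) mod 3; (2|3)=-1, (2|3)=-1; (−1)^{6·4·1}·(-1)^4·(-1)^6 = +1.
v=7: a=7^2·(≡3), b=7^0·(≡3) mod 7; (3|7)=-1, (3|7)=-1; (−1)^{2·0·3}·(-1)^0·(-1)^2 = +1.
v=13: a=13^0·(≡11), b=13^1·(≡11) mod 13; (11|13)=-1, (11|13)=-1; (−1)^{0·1·6}·(-1)^1·(-1)^0 = -1.
v=5: a=5^-8·(≡4), b=5^-1·(≡1) mod 5; (4|5)=+1, (1|5)=+1; (−1)^{-8·-1·2}·(+1)^-1·(+1)^-8 = +1.
v=2: v_2(a)=5, v_2(b)=-5; units ≡ 1, 3 (mod 8); ε·ε+αω+βω = 0·1+5·1+-5·0 ≡ 1  ⇒  (a,b)_2 = -1.
v=29: a=29^0·(≡19), b=29^1·(≡24) mod 29; (19|29)=-1, (24|29)=+1; (−1)^{0·1·14}·(-1)^1·(+1)^0 = -1.
v=41: a=41^-2·(≡16), b=41^0·(≡8) mod 41; (16|41)=+1, (8|41)=+1; (−1)^{-2·0·20}·(+1)^0·(+1)^-2 = +1.
v=∞: -46 < 0 and 116870 > 0  ⇒  (a,b)_∞ = +1.
v=23: a=23^1·(≡11), b=23^4·(≡10) mod 23; (11|23)=-1, (10|23)=-1; (−1)^{1·4·11}·(-1)^4·(-1)^1 = -1.
|Ram(-46, 116870)| = 4, even; anisotropic at {2, 13, 23, 29}.

[2, 13, 23, 29]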